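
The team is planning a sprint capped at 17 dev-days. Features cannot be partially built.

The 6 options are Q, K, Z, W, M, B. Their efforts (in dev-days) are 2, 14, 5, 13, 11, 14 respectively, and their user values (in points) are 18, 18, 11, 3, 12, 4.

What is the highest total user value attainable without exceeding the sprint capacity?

36

Allowing fractional choices, the relaxed optimum would be about 41.9, but features are indivisible.
Q + K: effort 2 + 14 = 16 ≤ 17, user value 18 + 18 = 36.
Q + Z: effort 2 + 5 = 7 ≤ 17, user value 18 + 11 = 29.
Q + M: effort 2 + 11 = 13 ≤ 17, user value 18 + 12 = 30.
Best is Q and K with total user value 36.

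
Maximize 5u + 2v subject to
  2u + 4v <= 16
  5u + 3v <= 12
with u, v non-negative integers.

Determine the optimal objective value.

(u,v)=(2,0) is feasible, giving 10.
(u,v)=(1,1) is feasible, giving 7.
(u,v)=(1,0) is feasible, giving 5.
Maximum is 10 at (u,v)=(2,0).

10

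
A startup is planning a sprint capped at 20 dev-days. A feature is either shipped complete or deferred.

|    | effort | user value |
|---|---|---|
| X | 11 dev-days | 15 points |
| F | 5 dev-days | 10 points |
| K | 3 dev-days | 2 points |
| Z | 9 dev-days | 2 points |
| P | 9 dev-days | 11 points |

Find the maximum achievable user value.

27

Allowing fractional choices, the relaxed optimum would be about 29.9, but features are indivisible.
X + P: effort 11 + 9 = 20 ≤ 20, user value 15 + 11 = 26.
X + F: effort 11 + 5 = 16 ≤ 20, user value 15 + 10 = 25.
X + F + K: effort 11 + 5 + 3 = 19 ≤ 20, user value 15 + 10 + 2 = 27.
Best is X, F, and K with total user value 27.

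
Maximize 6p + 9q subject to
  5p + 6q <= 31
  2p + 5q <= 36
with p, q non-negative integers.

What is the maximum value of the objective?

The continuous relaxation peaks at (0, 5.17) with value 46.50; rounding to a feasible lattice point costs some objective.
(p,q)=(0,5): 5·0+6·5=30≤31, 2·0+5·5=25≤36, objective 45.
(p,q)=(1,4): 5·1+6·4=29≤31, 2·1+5·4=22≤36, objective 42.
(p,q)=(0,4): 5·0+6·4=24≤31, 2·0+5·4=20≤36, objective 36.
Maximum is 45 at (p,q)=(0,5).

45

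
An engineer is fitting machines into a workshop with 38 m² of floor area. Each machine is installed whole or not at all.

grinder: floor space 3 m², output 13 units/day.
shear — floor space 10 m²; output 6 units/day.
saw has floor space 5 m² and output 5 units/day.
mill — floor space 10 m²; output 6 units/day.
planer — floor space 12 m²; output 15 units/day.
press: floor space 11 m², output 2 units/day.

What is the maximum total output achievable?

Allowing fractional choices, the relaxed optimum would be about 43.8, but machines are indivisible.
grinder + shear + mill + planer: floor space 3 + 10 + 10 + 12 = 35 ≤ 38, output 13 + 6 + 6 + 15 = 40.
grinder + shear + saw + planer: floor space 3 + 10 + 5 + 12 = 30 ≤ 38, output 13 + 6 + 5 + 15 = 39.
grinder + saw + mill + planer: floor space 3 + 5 + 10 + 12 = 30 ≤ 38, output 13 + 5 + 6 + 15 = 39.
Best is grinder, shear, mill, and planer with total output 40.

40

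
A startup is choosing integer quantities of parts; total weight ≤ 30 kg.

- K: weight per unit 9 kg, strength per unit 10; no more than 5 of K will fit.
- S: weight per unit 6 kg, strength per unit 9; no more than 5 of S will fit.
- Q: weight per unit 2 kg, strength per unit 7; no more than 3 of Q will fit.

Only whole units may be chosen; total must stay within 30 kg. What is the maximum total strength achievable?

This is a bounded integer knapsack.
4×S and 2×Q: weight 28 ≤ 30, strength 4·9 + 2·7 = 50.
4×S and 3×Q: weight 30 ≤ 30, strength 4·9 + 3·7 = 57.
Best is 57.

57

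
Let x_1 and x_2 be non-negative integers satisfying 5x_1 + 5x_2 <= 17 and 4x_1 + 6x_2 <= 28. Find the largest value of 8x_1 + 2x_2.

(x_1,x_2)=(3,0): 5·3+5·0=15≤17, 4·3+6·0=12≤28, objective 24.
(x_1,x_2)=(2,1): 5·2+5·1=15≤17, 4·2+6·1=14≤28, objective 18.
(x_1,x_2)=(2,0): 5·2+5·0=10≤17, 4·2+6·0=8≤28, objective 16.
Maximum is 24 at (x_1,x_2)=(3,0).

24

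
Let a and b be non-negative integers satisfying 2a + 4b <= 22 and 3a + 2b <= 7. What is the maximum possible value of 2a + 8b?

24

Relaxing integrality, the LP optimum is 28.00 at (a,b) = (0, 3.5), which is not an integer point.
(a,b)=(0,3): 2·0+4·3=12≤22, 3·0+2·3=6≤7, objective 24.
(a,b)=(1,2): 2·1+4·2=10≤22, 3·1+2·2=7≤7, objective 18.
Maximum is 24 at (a,b)=(0,3).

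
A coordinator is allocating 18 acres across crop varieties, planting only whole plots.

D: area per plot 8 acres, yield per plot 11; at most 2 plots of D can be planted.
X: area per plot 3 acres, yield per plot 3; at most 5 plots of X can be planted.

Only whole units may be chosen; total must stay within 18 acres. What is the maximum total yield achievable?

22

2×D: area 16 ≤ 18, yield 2·11 = 22.
1×D and 3×X: area 17 ≤ 18, yield 1·11 + 3·3 = 20.
Best is 22.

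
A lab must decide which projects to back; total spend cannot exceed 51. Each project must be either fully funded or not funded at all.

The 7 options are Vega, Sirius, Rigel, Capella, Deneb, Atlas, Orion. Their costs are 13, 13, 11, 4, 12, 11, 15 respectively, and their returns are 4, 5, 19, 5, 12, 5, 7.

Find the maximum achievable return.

46

Allowing fractional choices, the relaxed optimum would be about 47.1, but projects are indivisible.
Vega + Rigel + Capella + Deneb + Atlas: cost 13 + 11 + 4 + 12 + 11 = 51 ≤ 51, return 4 + 19 + 5 + 12 + 5 = 45.
Sirius + Rigel + Capella + Deneb + Atlas: cost 13 + 11 + 4 + 12 + 11 = 51 ≤ 51, return 5 + 19 + 5 + 12 + 5 = 46.
Best is Sirius, Rigel, Capella, Deneb, and Atlas with total return 46.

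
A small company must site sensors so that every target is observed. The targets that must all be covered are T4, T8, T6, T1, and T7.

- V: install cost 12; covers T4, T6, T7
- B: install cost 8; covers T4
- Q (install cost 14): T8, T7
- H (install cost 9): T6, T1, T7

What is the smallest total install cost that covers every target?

Choose B, Q, and H: together they cover T4, T8, T6, T1, T7 — every target.
Total install cost: 8 + 14 + 9 = 31.
No cover costs less than 31.

31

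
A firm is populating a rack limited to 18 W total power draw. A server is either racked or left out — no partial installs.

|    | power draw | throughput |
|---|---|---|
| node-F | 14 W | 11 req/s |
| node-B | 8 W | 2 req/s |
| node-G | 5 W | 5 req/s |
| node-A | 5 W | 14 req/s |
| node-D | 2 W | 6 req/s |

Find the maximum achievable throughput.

Allowing fractional choices, the relaxed optimum would be about 29.7, but servers are indivisible.
node-G + node-A + node-D: power draw 5 + 5 + 2 = 12 ≤ 18, throughput 5 + 14 + 6 = 25.
node-B + node-A + node-D: power draw 8 + 5 + 2 = 15 ≤ 18, throughput 2 + 14 + 6 = 22.
Best is node-G, node-A, and node-D with total throughput 25.

25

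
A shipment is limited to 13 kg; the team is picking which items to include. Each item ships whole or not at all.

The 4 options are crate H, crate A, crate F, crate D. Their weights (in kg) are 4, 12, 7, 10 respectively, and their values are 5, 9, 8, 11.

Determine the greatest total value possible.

13

Take crate H and crate F: weight 4 + 7 = 11 ≤ 13, value 5 + 8 = 13.
No other feasible combination does better.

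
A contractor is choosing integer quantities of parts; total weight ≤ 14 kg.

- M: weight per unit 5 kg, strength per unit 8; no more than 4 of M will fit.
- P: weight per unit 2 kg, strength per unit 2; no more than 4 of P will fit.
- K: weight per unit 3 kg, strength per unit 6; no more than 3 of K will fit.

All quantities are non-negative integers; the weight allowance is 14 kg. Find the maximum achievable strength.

K has the best ratio (6/3); taking only K gives at most 3×6 = 18 (stopped by the supply cap of 3).
Mixing does better — 1×M and 3×K: weight 14 ≤ 14, strength 1·8 + 3·6 = 26.

26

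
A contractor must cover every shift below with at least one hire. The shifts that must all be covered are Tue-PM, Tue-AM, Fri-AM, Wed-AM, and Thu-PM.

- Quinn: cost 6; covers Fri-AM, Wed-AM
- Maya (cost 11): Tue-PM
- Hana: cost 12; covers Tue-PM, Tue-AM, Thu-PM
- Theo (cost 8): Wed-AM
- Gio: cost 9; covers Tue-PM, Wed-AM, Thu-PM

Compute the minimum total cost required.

Choose Quinn and Hana: together they cover Tue-PM, Tue-AM, Fri-AM, Wed-AM, Thu-PM — every shift.
Total cost: 6 + 12 = 18.
No cover costs less than 18.

18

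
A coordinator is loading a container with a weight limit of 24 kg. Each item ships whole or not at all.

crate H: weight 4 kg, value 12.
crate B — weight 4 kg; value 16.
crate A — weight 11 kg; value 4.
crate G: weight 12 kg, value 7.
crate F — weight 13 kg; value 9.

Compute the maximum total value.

This is a 0-1 knapsack instance.
crate H + crate B + crate G: weight 4 + 4 + 12 = 20 ≤ 24, value 12 + 16 + 7 = 35.
crate H + crate B + crate A: weight 4 + 4 + 11 = 19 ≤ 24, value 12 + 16 + 4 = 32.
crate H + crate B + crate F: weight 4 + 4 + 13 = 21 ≤ 24, value 12 + 16 + 9 = 37.
Best is crate H, crate B, and crate F with total value 37.

37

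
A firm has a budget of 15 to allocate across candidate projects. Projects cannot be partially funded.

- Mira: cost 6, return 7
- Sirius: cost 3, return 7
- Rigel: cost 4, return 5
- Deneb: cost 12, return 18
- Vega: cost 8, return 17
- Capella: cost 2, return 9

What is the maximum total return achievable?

33

This is an integer program with binary decision variables.
Allowing fractional choices, the relaxed optimum would be about 36.0, but projects are indivisible.
Sirius + Vega + Capella: cost 3 + 8 + 2 = 13 ≤ 15, return 7 + 17 + 9 = 33.
Sirius + Rigel + Vega: cost 3 + 4 + 8 = 15 ≤ 15, return 7 + 5 + 17 = 29.
Rigel + Vega + Capella: cost 4 + 8 + 2 = 14 ≤ 15, return 5 + 17 + 9 = 31.
Best is Sirius, Vega, and Capella with total return 33.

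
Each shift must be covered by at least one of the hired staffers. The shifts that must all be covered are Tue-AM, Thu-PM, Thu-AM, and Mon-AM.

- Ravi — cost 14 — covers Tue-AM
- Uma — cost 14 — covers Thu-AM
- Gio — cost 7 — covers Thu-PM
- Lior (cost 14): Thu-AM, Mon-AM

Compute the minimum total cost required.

35

Choose Ravi, Gio, and Lior: together they cover Tue-AM, Thu-PM, Thu-AM, Mon-AM — every shift.
Total cost: 14 + 7 + 14 = 35.
No cover costs less than 35.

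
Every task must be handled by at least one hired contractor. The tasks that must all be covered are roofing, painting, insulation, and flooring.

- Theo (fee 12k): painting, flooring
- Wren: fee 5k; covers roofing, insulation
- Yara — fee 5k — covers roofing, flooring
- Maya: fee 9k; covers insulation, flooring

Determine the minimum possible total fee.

17

Choose Theo and Wren: together they cover roofing, painting, insulation, flooring — every task.
Total fee: 12 + 5 = 17.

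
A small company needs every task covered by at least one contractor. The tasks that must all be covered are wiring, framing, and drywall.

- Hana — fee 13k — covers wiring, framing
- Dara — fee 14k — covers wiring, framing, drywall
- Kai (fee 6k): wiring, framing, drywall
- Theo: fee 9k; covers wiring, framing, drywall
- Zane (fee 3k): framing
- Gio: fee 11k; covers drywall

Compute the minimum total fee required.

6

Kai alone covers wiring, framing, drywall — every task.
Total fee: 6.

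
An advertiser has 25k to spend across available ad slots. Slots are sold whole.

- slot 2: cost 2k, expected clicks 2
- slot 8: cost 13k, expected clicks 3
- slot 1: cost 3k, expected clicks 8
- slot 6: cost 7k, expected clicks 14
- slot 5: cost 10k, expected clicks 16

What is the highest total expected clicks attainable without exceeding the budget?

Take slot 2, slot 1, slot 6, and slot 5: cost 2 + 3 + 7 + 10 = 22 ≤ 25, expected clicks 2 + 8 + 14 + 16 = 40.
No other feasible combination does better.

40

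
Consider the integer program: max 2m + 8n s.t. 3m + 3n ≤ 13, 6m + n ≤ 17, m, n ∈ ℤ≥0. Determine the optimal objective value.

32

(m,n)=(0,4): 3·0+3·4=12≤13, 6·0+1·4=4≤17, objective 32.
(m,n)=(1,3): 3·1+3·3=12≤13, 6·1+1·3=9≤17, objective 26.
No feasible integer point exceeds 32.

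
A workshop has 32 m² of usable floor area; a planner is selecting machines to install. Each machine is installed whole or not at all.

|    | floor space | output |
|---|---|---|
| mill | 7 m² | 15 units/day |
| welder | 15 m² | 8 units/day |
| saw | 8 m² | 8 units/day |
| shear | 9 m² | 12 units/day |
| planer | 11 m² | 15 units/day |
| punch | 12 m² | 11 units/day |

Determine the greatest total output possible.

Take mill, shear, and planer: floor space 7 + 9 + 11 = 27 ≤ 32, output 15 + 12 + 15 = 42.
No other feasible combination does better.

42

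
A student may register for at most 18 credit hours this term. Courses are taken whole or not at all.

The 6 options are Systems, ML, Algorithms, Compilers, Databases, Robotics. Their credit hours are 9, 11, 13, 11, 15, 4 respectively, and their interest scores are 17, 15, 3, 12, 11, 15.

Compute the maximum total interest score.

Take Systems and Robotics: credit hours 9 + 4 = 13 ≤ 18, interest score 17 + 15 = 32.
No other feasible combination does better.

32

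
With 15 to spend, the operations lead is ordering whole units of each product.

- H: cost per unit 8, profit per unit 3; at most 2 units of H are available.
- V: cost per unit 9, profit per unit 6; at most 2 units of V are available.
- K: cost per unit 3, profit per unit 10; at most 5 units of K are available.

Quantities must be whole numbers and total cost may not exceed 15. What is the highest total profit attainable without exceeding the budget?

50

4×K: cost 12 ≤ 15, profit 4·10 = 40.
5×K: cost 15 ≤ 15, profit 5·10 = 50.
Best is 50.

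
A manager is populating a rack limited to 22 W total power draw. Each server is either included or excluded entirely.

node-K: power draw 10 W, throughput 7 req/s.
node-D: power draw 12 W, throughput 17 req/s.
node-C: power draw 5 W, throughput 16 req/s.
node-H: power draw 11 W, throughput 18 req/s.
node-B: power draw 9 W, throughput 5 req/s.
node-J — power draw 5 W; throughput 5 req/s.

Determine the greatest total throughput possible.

39

Take node-C, node-H, and node-J: power draw 5 + 11 + 5 = 21 ≤ 22, throughput 16 + 18 + 5 = 39.
No other feasible combination does better.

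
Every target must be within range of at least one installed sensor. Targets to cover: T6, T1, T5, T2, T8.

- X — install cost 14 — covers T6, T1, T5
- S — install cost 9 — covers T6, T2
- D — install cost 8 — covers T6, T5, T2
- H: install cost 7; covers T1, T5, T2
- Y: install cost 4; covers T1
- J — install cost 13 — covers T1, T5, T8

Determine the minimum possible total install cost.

21

The greedy cost-per-new-target heuristic would pick H, D, and J for 28, but a cheaper cover exists.
Choose D and J: together they cover T6, T1, T5, T2, T8 — every target.
Total install cost: 8 + 13 = 21.
No cover costs less than 21.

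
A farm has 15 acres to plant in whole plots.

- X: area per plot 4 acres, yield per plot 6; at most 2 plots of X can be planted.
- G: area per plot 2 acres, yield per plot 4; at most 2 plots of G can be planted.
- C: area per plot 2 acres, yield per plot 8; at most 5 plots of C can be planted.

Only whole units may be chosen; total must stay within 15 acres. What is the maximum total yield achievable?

Take 2×G and 5×C: area 14 ≤ 15, yield 2·4 + 5·8 = 48.
C has the best ratio (8/2) and is taken to its limit of 5; remaining capacity is filled optimally with the others.

48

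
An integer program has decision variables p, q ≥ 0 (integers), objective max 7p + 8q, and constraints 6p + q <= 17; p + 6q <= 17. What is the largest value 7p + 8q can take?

The continuous relaxation peaks at (2.43, 2.43) with value 36.43; rounding to a feasible lattice point costs some objective.
(p,q)=(2,2): 6·2+1·2=14≤17, 1·2+6·2=14≤17, objective 30.
(p,q)=(1,2): 6·1+1·2=8≤17, 1·1+6·2=13≤17, objective 23.
(p,q)=(2,1): 6·2+1·1=13≤17, 1·2+6·1=8≤17, objective 22.
The best lattice point is (2,2), giving 30.

30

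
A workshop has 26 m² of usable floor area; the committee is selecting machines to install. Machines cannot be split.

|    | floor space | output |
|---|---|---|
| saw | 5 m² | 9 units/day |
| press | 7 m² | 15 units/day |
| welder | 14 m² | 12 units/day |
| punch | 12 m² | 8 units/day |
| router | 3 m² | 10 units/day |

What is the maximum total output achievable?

37

saw + press + welder: floor space 5 + 7 + 14 = 26 ≤ 26, output 9 + 15 + 12 = 36.
press + welder + router: floor space 7 + 14 + 3 = 24 ≤ 26, output 15 + 12 + 10 = 37.
saw + press + router: floor space 5 + 7 + 3 = 15 ≤ 26, output 9 + 15 + 10 = 34.
Best is press, welder, and router with total output 37.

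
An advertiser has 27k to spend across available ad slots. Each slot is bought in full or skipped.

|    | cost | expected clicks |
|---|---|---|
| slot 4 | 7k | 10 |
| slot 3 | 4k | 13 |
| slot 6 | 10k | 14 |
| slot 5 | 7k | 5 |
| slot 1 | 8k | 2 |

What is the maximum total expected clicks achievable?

37

This is a 0-1 knapsack instance.
Allowing fractional choices, the relaxed optimum would be about 41.3, but ad slots are indivisible.
slot 3 + slot 6 + slot 5: cost 4 + 10 + 7 = 21 ≤ 27, expected clicks 13 + 14 + 5 = 32.
slot 4 + slot 3 + slot 5 + slot 1: cost 7 + 4 + 7 + 8 = 26 ≤ 27, expected clicks 10 + 13 + 5 + 2 = 30.
slot 4 + slot 3 + slot 6: cost 7 + 4 + 10 = 21 ≤ 27, expected clicks 10 + 13 + 14 = 37.
Best is slot 4, slot 3, and slot 6 with total expected clicks 37.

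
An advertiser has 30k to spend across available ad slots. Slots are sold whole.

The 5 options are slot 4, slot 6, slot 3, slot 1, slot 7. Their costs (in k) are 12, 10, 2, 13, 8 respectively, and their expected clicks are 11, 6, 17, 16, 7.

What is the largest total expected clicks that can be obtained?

Allowing fractional choices, the relaxed optimum would be about 46.6, but ad slots are indivisible.
slot 6 + slot 3 + slot 1: cost 10 + 2 + 13 = 25 ≤ 30, expected clicks 6 + 17 + 16 = 39.
slot 3 + slot 1 + slot 7: cost 2 + 13 + 8 = 23 ≤ 30, expected clicks 17 + 16 + 7 = 40.
slot 4 + slot 3 + slot 1: cost 12 + 2 + 13 = 27 ≤ 30, expected clicks 11 + 17 + 16 = 44.
Best is slot 4, slot 3, and slot 1 with total expected clicks 44.

44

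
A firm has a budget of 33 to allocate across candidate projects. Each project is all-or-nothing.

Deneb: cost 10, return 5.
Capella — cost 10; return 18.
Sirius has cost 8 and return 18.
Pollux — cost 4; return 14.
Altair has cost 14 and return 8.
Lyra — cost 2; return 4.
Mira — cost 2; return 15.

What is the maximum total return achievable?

Allowing fractional choices, the relaxed optimum would be about 73.0, but projects are indivisible.
Capella + Sirius + Pollux + Lyra + Mira: cost 10 + 8 + 4 + 2 + 2 = 26 ≤ 33, return 18 + 18 + 14 + 4 + 15 = 69.
Capella + Sirius + Pollux + Mira: cost 10 + 8 + 4 + 2 = 24 ≤ 33, return 18 + 18 + 14 + 15 = 65.
Deneb + Capella + Sirius + Lyra + Mira: cost 10 + 10 + 8 + 2 + 2 = 32 ≤ 33, return 5 + 18 + 18 + 4 + 15 = 60.
Best is Capella, Sirius, Pollux, Lyra, and Mira with total return 69.

69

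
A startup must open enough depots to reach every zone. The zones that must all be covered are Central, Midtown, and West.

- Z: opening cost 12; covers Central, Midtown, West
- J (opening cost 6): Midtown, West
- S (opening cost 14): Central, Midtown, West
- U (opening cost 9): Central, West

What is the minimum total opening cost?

The greedy cost-per-new-zone heuristic would pick J and U for 15, but a cheaper cover exists.
Z alone covers Central, Midtown, West — every zone.
Total opening cost: 12.
No cover costs less than 12.

12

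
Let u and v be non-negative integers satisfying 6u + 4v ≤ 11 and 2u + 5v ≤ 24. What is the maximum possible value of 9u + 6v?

15

The continuous relaxation peaks at (1.83, 0) with value 16.50; rounding to a feasible lattice point costs some objective.
(u,v)=(1,1): 6·1+4·1=10≤11, 2·1+5·1=7≤24, objective 15.
(u,v)=(0,2): 6·0+4·2=8≤11, 2·0+5·2=10≤24, objective 12.
(u,v)=(1,0): 6·1+4·0=6≤11, 2·1+5·0=2≤24, objective 9.
Maximum is 15 at (u,v)=(1,1).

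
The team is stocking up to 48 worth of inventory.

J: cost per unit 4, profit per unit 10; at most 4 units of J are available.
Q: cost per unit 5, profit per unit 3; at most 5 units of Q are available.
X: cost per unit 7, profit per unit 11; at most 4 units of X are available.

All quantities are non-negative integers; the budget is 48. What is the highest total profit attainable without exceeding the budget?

84

J has the best ratio (10/4); taking only J gives at most 4×10 = 40 (stopped by the supply cap of 4).
Mixing does better — 4×J and 4×X: cost 44 ≤ 48, profit 4·10 + 4·11 = 84.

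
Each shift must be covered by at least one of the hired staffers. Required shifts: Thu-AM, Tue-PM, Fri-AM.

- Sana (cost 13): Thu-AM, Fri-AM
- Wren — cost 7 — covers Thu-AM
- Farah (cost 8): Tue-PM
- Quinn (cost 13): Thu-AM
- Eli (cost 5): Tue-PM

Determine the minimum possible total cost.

Choose Sana and Eli: together they cover Thu-AM, Tue-PM, Fri-AM — every shift.
Total cost: 13 + 5 = 18.
No cover costs less than 18.

18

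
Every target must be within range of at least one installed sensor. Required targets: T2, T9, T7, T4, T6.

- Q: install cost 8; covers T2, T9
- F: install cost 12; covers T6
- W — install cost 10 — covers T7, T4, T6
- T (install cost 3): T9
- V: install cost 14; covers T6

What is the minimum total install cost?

The greedy cost-per-new-target heuristic would pick T, W, and Q for 21, but a cheaper cover exists.
Choose Q and W: together they cover T2, T9, T7, T4, T6 — every target.
Total install cost: 8 + 10 = 18.
No cover costs less than 18.

18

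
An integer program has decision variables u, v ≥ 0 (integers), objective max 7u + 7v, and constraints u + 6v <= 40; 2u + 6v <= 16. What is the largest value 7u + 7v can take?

56

(u,v)=(8,0): 1·8+6·0=8≤40, 2·8+6·0=16≤16, objective 56.
(u,v)=(7,0): 1·7+6·0=7≤40, 2·7+6·0=14≤16, objective 49.
The best lattice point is (8,0), giving 56.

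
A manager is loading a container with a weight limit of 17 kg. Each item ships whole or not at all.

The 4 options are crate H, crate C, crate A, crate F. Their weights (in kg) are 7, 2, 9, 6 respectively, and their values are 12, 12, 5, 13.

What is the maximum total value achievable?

Allowing fractional choices, the relaxed optimum would be about 38.1, but items are indivisible.
crate H + crate C + crate F: weight 7 + 2 + 6 = 15 ≤ 17, value 12 + 12 + 13 = 37.
crate C + crate A + crate F: weight 2 + 9 + 6 = 17 ≤ 17, value 12 + 5 + 13 = 30.
crate C + crate F: weight 2 + 6 = 8 ≤ 17, value 12 + 13 = 25.
Best is crate H, crate C, and crate F with total value 37.

37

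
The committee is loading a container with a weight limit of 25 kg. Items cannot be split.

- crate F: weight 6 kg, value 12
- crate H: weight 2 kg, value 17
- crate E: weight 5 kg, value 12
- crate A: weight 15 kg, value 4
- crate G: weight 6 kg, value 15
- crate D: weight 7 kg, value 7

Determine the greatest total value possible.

Take crate F, crate H, crate E, and crate G: weight 6 + 2 + 5 + 6 = 19 ≤ 25, value 12 + 17 + 12 + 15 = 56.
No other feasible combination does better.

56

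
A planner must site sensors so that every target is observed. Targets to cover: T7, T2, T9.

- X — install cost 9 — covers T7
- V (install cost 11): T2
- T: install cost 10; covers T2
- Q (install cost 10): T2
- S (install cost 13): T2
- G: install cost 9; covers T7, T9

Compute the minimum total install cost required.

19

This is an integer covering problem.
Choose T and G: together they cover T7, T2, T9 — every target.
Total install cost: 10 + 9 = 19.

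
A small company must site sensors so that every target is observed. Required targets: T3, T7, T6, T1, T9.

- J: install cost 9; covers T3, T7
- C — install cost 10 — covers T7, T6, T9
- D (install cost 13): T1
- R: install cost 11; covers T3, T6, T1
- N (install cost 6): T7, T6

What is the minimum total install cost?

The greedy cost-per-new-target heuristic would pick N, R, and C for 27, but a cheaper cover exists.
Choose C and R: together they cover T3, T7, T6, T1, T9 — every target.
Total install cost: 10 + 11 = 21.
No cover costs less than 21.

21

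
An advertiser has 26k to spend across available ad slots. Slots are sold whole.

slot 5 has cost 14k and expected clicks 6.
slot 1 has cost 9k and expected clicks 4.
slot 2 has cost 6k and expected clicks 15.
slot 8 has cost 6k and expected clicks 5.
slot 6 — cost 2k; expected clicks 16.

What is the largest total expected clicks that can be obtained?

40

Allowing fractional choices, the relaxed optimum would be about 41.3, but ad slots are indivisible.
slot 5 + slot 2 + slot 6: cost 14 + 6 + 2 = 22 ≤ 26, expected clicks 6 + 15 + 16 = 37.
slot 1 + slot 2 + slot 8 + slot 6: cost 9 + 6 + 6 + 2 = 23 ≤ 26, expected clicks 4 + 15 + 5 + 16 = 40.
Best is slot 1, slot 2, slot 8, and slot 6 with total expected clicks 40.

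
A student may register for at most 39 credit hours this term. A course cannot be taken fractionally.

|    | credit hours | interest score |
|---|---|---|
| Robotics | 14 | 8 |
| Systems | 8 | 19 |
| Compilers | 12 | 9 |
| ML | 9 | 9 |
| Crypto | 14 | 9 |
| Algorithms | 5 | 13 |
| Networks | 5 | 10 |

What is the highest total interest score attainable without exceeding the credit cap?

Systems + Compilers + Algorithms + Networks: credit hours 8 + 12 + 5 + 5 = 30 ≤ 39, interest score 19 + 9 + 13 + 10 = 51.
Systems + ML + Algorithms + Networks: credit hours 8 + 9 + 5 + 5 = 27 ≤ 39, interest score 19 + 9 + 13 + 10 = 51.
Systems + Compilers + ML + Algorithms + Networks: credit hours 8 + 12 + 9 + 5 + 5 = 39 ≤ 39, interest score 19 + 9 + 9 + 13 + 10 = 60.
Best is Systems, Compilers, ML, Algorithms, and Networks with total interest score 60.

60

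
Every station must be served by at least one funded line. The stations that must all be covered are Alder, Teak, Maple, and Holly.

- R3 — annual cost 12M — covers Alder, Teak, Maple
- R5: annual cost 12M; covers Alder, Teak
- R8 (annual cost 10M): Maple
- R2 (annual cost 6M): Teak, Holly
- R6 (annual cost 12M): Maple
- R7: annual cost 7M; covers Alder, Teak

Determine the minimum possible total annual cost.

18

Choose R3 and R2: together they cover Alder, Teak, Maple, Holly — every station.
Total annual cost: 12 + 6 = 18.
No cover costs less than 18.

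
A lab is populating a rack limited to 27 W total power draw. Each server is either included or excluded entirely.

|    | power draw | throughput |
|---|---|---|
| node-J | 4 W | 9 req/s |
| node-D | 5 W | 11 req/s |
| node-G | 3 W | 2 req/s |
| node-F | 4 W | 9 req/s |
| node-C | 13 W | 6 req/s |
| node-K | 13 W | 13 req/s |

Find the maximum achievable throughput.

42

node-J + node-D + node-F + node-K: power draw 4 + 5 + 4 + 13 = 26 ≤ 27, throughput 9 + 11 + 9 + 13 = 42.
node-J + node-D + node-G + node-K: power draw 4 + 5 + 3 + 13 = 25 ≤ 27, throughput 9 + 11 + 2 + 13 = 35.
Best is node-J, node-D, node-F, and node-K with total throughput 42.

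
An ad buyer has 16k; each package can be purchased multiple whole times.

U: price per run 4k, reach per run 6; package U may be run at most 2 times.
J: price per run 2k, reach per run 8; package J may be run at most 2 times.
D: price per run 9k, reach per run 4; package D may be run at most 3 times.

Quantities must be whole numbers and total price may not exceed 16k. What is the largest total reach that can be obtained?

28

This is a bounded integer knapsack.
J has the best ratio (8/2); taking only J gives at most 2×8 = 16 (stopped by the supply cap of 2).
Mixing does better — 2×U and 2×J: price 12 ≤ 16, reach 2·6 + 2·8 = 28.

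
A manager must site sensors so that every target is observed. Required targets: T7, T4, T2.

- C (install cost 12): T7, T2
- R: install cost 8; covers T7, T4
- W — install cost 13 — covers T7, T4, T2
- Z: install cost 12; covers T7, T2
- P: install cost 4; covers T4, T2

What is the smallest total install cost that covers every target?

12

This is an integer covering problem.
Choose R and P: together they cover T7, T4, T2 — every target.
Total install cost: 8 + 4 = 12.
No cover costs less than 12.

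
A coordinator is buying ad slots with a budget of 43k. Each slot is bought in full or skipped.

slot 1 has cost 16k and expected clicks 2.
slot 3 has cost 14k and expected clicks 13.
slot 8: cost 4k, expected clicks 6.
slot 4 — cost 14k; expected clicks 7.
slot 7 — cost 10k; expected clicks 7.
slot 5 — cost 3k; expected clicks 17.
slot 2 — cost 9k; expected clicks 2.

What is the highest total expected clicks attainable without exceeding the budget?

Allowing fractional choices, the relaxed optimum would be about 49.0, but ad slots are indivisible.
slot 3 + slot 8 + slot 7 + slot 5: cost 14 + 4 + 10 + 3 = 31 ≤ 43, expected clicks 13 + 6 + 7 + 17 = 43.
slot 3 + slot 8 + slot 7 + slot 5 + slot 2: cost 14 + 4 + 10 + 3 + 9 = 40 ≤ 43, expected clicks 13 + 6 + 7 + 17 + 2 = 45.
slot 3 + slot 4 + slot 7 + slot 5: cost 14 + 14 + 10 + 3 = 41 ≤ 43, expected clicks 13 + 7 + 7 + 17 = 44.
Best is slot 3, slot 8, slot 7, slot 5, and slot 2 with total expected clicks 45.

45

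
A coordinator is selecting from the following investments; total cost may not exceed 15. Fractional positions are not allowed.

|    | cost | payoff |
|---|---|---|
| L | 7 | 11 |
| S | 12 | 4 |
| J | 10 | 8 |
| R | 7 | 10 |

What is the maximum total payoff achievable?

21

Allowing fractional choices, the relaxed optimum would be about 21.8, but investments are indivisible.
L: cost 7 ≤ 15, payoff 11.
R: cost 7 ≤ 15, payoff 10.
L + R: cost 7 + 7 = 14 ≤ 15, payoff 11 + 10 = 21.
Best is L and R with total payoff 21.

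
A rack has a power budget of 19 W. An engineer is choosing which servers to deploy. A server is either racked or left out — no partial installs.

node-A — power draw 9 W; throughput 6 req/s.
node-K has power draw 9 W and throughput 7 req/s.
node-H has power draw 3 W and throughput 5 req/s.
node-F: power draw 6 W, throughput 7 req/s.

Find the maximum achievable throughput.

19

This is an integer program with binary decision variables.
Take node-K, node-H, and node-F: power draw 9 + 3 + 6 = 18 ≤ 19, throughput 7 + 5 + 7 = 19.
No other feasible combination does better.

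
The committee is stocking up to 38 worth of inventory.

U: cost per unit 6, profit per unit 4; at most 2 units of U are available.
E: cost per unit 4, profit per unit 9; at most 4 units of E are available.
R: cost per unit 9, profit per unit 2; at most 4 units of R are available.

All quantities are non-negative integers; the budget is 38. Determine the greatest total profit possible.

46

This is a bounded integer knapsack.
E has the best ratio (9/4); taking only E gives at most 4×9 = 36 (stopped by the supply cap of 4).
Mixing does better — 2×U, 4×E, and 1×R: cost 37 ≤ 38, profit 2·4 + 4·9 + 1·2 = 46.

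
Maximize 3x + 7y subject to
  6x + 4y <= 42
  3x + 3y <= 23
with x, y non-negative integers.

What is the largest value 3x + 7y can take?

Relaxing integrality, the LP optimum is 53.67 at (x,y) = (0, 7.67), which is not an integer point.
(x,y)=(0,7): 6·0+4·7=28≤42, 3·0+3·7=21≤23, objective 49.
(x,y)=(1,6): 6·1+4·6=30≤42, 3·1+3·6=21≤23, objective 45.
(x,y)=(0,6): 6·0+4·6=24≤42, 3·0+3·6=18≤23, objective 42.
The best lattice point is (0,7), giving 49.

49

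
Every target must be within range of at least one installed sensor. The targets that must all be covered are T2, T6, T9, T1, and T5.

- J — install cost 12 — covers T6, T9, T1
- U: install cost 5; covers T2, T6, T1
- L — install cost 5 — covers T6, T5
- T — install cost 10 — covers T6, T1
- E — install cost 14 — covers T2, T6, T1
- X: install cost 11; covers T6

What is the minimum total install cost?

22

This is an integer covering problem.
Choose J, U, and L: together they cover T2, T6, T9, T1, T5 — every target.
Total install cost: 12 + 5 + 5 = 22.
No cover costs less than 22.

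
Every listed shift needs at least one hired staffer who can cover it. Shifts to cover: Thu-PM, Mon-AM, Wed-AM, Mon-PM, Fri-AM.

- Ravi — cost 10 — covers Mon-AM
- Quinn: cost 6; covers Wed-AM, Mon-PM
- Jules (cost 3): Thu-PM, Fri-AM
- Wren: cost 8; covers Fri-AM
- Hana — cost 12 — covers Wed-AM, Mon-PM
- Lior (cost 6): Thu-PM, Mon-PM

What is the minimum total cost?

Choose Ravi, Quinn, and Jules: together they cover Thu-PM, Mon-AM, Wed-AM, Mon-PM, Fri-AM — every shift.
Total cost: 10 + 6 + 3 = 19.
No cover costs less than 19.

19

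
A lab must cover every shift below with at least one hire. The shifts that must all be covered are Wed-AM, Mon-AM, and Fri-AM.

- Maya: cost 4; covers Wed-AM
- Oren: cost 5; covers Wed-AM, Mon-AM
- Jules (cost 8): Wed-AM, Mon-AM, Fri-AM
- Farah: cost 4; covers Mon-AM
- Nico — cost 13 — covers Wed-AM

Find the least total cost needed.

The greedy cost-per-new-shift heuristic would pick Oren and Jules for 13, but a cheaper cover exists.
Jules alone covers Wed-AM, Mon-AM, Fri-AM — every shift.
Total cost: 8.
No cover costs less than 8.

8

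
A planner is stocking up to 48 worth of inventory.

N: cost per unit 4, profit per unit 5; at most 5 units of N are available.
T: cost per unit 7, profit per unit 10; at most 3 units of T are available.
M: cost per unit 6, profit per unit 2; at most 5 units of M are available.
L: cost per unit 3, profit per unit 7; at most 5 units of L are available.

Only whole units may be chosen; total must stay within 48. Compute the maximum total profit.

This is a bounded integer knapsack.
Take 3×N, 3×T, and 5×L: cost 48 ≤ 48, profit 3·5 + 3·10 + 5·7 = 80.
L has the best ratio (7/3) and is taken to its limit of 5; remaining capacity is filled optimally with the others.

80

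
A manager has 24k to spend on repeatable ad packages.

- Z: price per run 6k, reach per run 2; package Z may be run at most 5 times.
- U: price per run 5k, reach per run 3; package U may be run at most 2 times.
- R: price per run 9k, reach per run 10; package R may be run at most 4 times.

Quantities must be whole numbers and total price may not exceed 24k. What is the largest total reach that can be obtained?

23

1×U and 2×R: price 23 ≤ 24, reach 1·3 + 2·10 = 23.
1×Z and 2×R: price 24 ≤ 24, reach 1·2 + 2·10 = 22.
Best is 23.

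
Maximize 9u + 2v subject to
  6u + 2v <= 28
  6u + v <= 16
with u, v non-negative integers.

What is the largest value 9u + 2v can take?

(u,v)=(1,10): 6·1+2·10=26≤28, 6·1+1·10=16≤16, objective 29.
(u,v)=(1,9): 6·1+2·9=24≤28, 6·1+1·9=15≤16, objective 27.
(u,v)=(0,13): 6·0+2·13=26≤28, 6·0+1·13=13≤16, objective 26.
(u,v)=(0,12): 6·0+2·12=24≤28, 6·0+1·12=12≤16, objective 24.
No feasible integer point exceeds 29.

29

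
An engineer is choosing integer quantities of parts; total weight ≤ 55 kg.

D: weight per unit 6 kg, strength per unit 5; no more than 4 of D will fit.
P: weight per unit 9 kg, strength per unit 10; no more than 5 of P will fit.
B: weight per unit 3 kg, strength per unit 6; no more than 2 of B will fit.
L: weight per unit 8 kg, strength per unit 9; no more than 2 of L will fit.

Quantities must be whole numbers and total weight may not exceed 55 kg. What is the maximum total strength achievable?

This is a bounded integer knapsack.
B has the best ratio (6/3); taking only B gives at most 2×6 = 12 (stopped by the supply cap of 2).
Mixing does better — 1×D, 3×P, 2×B, and 2×L: weight 55 ≤ 55, strength 1·5 + 3·10 + 2·6 + 2·9 = 65.

65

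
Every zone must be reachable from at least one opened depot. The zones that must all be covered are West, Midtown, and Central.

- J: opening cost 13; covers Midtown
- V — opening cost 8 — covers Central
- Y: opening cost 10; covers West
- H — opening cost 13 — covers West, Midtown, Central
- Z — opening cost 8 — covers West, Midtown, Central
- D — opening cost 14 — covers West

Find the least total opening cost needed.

Z alone covers West, Midtown, Central — every zone.
Total opening cost: 8.
No cover costs less than 8.

8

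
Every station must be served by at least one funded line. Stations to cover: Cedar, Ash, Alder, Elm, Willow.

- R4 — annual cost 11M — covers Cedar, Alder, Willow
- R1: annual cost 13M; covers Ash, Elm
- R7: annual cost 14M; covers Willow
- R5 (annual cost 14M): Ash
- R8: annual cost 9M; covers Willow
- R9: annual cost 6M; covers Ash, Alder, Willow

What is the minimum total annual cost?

24

This is a weighted set-cover instance.
Choose R4 and R1: together they cover Cedar, Ash, Alder, Elm, Willow — every station.
Total annual cost: 11 + 13 = 24.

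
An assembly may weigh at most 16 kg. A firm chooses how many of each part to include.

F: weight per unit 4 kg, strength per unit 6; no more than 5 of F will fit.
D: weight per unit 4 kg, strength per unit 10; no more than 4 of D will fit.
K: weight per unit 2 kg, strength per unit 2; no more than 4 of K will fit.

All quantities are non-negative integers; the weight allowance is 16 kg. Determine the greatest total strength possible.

D has the best ratio (10/4); taking only D gives at most 4×10 = 40 (stopped by the weight limit).
Optimal: 4×D: weight 16 ≤ 16, strength 4·10 = 40.

40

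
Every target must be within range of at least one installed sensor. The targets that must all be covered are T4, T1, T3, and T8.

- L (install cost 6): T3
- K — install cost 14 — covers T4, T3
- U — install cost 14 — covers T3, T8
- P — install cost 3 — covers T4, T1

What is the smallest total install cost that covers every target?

17

The greedy cost-per-new-target heuristic would pick P, L, and U for 23, but a cheaper cover exists.
Choose U and P: together they cover T4, T1, T3, T8 — every target.
Total install cost: 14 + 3 = 17.
No cover costs less than 17.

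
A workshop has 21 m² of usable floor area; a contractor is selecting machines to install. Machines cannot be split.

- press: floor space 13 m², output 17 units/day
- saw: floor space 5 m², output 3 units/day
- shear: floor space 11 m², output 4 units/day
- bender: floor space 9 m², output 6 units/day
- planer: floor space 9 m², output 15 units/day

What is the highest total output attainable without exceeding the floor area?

This is a 0-1 knapsack instance.
Take bender and planer: floor space 9 + 9 = 18 ≤ 21, output 6 + 15 = 21.
No other feasible combination does better.

21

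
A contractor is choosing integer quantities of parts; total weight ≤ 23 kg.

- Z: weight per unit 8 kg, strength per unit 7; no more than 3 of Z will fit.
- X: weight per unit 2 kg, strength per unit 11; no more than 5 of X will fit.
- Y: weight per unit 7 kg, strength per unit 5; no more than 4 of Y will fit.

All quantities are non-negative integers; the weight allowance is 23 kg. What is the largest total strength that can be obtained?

X has the best ratio (11/2); taking only X gives at most 5×11 = 55 (stopped by the supply cap of 5).
Mixing does better — 1×Z and 5×X: weight 18 ≤ 23, strength 1·7 + 5·11 = 62.

62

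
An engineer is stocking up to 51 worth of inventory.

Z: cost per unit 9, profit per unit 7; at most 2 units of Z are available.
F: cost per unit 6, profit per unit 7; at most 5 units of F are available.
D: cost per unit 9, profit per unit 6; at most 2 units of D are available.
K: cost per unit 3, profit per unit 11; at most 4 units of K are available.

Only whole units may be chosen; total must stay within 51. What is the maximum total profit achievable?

86

This is a bounded integer knapsack.
5×F, 1×D, and 4×K: cost 51 ≤ 51, profit 5·7 + 1·6 + 4·11 = 85.
1×Z, 5×F, and 4×K: cost 51 ≤ 51, profit 1·7 + 5·7 + 4·11 = 86.
Best is 86.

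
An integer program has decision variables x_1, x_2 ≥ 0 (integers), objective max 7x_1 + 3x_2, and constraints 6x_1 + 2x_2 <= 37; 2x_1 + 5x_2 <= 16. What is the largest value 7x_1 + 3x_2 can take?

42

(x_1,x_2)=(6,0): 6·6+2·0=36≤37, 2·6+5·0=12≤16, objective 42.
(x_1,x_2)=(5,1): 6·5+2·1=32≤37, 2·5+5·1=15≤16, objective 38.
No feasible integer point exceeds 42.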